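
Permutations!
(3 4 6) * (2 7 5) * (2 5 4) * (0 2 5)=(0 2 7 4 6 3 5)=[2, 1, 7, 5, 6, 0, 3, 4]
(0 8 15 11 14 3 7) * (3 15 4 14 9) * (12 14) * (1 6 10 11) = (0 8 4 12 14 15 1 6 10 11 9 3 7) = [8, 6, 2, 7, 12, 5, 10, 0, 4, 3, 11, 9, 14, 13, 15, 1]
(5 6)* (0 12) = (0 12)(5 6) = [12, 1, 2, 3, 4, 6, 5, 7, 8, 9, 10, 11, 0]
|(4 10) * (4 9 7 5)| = 5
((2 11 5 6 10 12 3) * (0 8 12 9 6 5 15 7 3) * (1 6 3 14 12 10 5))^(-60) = ((0 8 10 9 3 2 11 15 7 14 12)(1 6 5))^(-60) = (0 11 8 15 10 7 9 14 3 12 2)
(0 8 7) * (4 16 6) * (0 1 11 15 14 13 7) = [8, 11, 2, 3, 16, 5, 4, 1, 0, 9, 10, 15, 12, 7, 13, 14, 6] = (0 8)(1 11 15 14 13 7)(4 16 6)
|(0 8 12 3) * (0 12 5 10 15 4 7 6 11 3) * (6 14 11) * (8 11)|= 28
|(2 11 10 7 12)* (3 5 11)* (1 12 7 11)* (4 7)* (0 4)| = 30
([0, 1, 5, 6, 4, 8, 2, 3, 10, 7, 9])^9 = (2 5 8 10 9 7 3 6)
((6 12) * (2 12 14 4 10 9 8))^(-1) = ((2 12 6 14 4 10 9 8))^(-1) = (2 8 9 10 4 14 6 12)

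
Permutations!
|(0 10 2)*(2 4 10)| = |(0 2)(4 10)| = 2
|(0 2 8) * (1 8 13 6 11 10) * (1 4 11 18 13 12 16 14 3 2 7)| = |(0 7 1 8)(2 12 16 14 3)(4 11 10)(6 18 13)| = 60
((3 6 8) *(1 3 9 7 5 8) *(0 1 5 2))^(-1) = (0 2 7 9 8 5 6 3 1)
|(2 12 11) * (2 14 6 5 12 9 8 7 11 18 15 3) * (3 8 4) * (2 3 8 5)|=8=|(2 9 4 8 7 11 14 6)(5 12 18 15)|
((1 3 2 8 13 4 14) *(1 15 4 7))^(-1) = (1 7 13 8 2 3)(4 15 14)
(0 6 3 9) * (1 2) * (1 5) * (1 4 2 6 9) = (0 9)(1 6 3)(2 5 4) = [9, 6, 5, 1, 2, 4, 3, 7, 8, 0]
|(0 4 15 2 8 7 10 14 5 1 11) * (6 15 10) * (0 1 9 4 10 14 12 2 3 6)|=|(0 10 12 2 8 7)(1 11)(3 6 15)(4 14 5 9)|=12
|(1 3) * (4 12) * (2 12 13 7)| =10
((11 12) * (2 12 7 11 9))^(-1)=((2 12 9)(7 11))^(-1)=(2 9 12)(7 11)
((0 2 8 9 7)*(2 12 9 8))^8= (12)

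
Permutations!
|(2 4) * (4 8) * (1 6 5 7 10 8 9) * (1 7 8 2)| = |(1 6 5 8 4)(2 9 7 10)| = 20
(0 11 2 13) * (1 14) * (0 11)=(1 14)(2 13 11)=[0, 14, 13, 3, 4, 5, 6, 7, 8, 9, 10, 2, 12, 11, 1]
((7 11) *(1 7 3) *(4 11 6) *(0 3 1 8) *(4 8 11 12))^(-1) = ((0 3 11 1 7 6 8)(4 12))^(-1) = (0 8 6 7 1 11 3)(4 12)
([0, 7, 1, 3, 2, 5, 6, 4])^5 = [0, 7, 1, 3, 2, 5, 6, 4]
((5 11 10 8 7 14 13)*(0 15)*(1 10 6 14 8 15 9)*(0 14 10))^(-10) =((0 9 1)(5 11 6 10 15 14 13)(7 8))^(-10) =(0 1 9)(5 15 11 14 6 13 10)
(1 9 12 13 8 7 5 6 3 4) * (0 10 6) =(0 10 6 3 4 1 9 12 13 8 7 5) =[10, 9, 2, 4, 1, 0, 3, 5, 7, 12, 6, 11, 13, 8]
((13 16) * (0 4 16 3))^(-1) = (0 3 13 16 4)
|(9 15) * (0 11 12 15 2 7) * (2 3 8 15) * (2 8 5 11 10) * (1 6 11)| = |(0 10 2 7)(1 6 11 12 8 15 9 3 5)| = 36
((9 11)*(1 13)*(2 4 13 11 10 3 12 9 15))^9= (1 2)(3 12 9 10)(4 11)(13 15)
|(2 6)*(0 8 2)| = 4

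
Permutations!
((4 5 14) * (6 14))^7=((4 5 6 14))^7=(4 14 6 5)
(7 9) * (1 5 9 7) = (1 5 9) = [0, 5, 2, 3, 4, 9, 6, 7, 8, 1]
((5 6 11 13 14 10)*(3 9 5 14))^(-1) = (3 13 11 6 5 9)(10 14)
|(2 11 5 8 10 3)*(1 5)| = 7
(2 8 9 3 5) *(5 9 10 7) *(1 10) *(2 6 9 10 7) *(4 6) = (1 7 5 4 6 9 3 10 2 8) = [0, 7, 8, 10, 6, 4, 9, 5, 1, 3, 2]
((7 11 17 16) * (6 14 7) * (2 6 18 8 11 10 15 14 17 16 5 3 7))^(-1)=((2 6 17 5 3 7 10 15 14)(8 11 16 18))^(-1)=(2 14 15 10 7 3 5 17 6)(8 18 16 11)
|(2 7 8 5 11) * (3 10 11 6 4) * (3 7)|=20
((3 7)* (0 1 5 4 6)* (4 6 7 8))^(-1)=(0 6 5 1)(3 7 4 8)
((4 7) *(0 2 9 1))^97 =((0 2 9 1)(4 7))^97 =(0 2 9 1)(4 7)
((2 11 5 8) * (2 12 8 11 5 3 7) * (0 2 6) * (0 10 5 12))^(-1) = (0 8 12 2)(3 11 5 10 6 7)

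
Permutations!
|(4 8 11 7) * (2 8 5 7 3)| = 12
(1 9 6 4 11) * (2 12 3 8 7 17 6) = [0, 9, 12, 8, 11, 5, 4, 17, 7, 2, 10, 1, 3, 13, 14, 15, 16, 6] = (1 9 2 12 3 8 7 17 6 4 11)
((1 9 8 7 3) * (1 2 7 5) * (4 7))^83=(1 5 8 9)(2 3 7 4)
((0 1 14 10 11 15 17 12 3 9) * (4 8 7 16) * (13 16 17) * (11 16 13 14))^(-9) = ((0 1 11 15 14 10 16 4 8 7 17 12 3 9))^(-9) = (0 10 17 1 16 12 11 4 3 15 8 9 14 7)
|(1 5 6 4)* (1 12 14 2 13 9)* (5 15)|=|(1 15 5 6 4 12 14 2 13 9)|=10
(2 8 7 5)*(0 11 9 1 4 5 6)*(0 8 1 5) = (0 11 9 5 2 1 4)(6 8 7) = [11, 4, 1, 3, 0, 2, 8, 6, 7, 5, 10, 9]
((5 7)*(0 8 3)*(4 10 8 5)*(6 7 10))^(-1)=(0 3 8 10 5)(4 7 6)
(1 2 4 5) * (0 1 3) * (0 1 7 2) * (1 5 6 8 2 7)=(0 1)(2 4 6 8)(3 5)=[1, 0, 4, 5, 6, 3, 8, 7, 2]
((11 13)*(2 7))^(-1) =(2 7)(11 13)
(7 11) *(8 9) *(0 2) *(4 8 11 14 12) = (0 2)(4 8 9 11 7 14 12) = [2, 1, 0, 3, 8, 5, 6, 14, 9, 11, 10, 7, 4, 13, 12]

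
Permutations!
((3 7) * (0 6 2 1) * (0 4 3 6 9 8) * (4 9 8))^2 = ((0 8)(1 9 4 3 7 6 2))^2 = (1 4 7 2 9 3 6)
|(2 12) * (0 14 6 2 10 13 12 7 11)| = 6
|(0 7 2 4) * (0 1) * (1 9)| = |(0 7 2 4 9 1)| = 6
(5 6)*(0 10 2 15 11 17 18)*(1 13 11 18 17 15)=(0 10 2 1 13 11 15 18)(5 6)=[10, 13, 1, 3, 4, 6, 5, 7, 8, 9, 2, 15, 12, 11, 14, 18, 16, 17, 0]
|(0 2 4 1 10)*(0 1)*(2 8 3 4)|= 4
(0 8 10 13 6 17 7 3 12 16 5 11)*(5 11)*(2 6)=(0 8 10 13 2 6 17 7 3 12 16 11)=[8, 1, 6, 12, 4, 5, 17, 3, 10, 9, 13, 0, 16, 2, 14, 15, 11, 7]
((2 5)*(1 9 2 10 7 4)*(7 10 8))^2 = ((10)(1 9 2 5 8 7 4))^2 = (10)(1 2 8 4 9 5 7)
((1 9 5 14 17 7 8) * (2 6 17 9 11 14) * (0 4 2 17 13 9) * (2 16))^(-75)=((0 4 16 2 6 13 9 5 17 7 8 1 11 14))^(-75)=(0 7 6 14 17 2 11 5 16 1 9 4 8 13)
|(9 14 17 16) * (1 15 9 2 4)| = 8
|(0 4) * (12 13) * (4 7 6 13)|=|(0 7 6 13 12 4)|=6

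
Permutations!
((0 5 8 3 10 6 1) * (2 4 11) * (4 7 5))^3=((0 4 11 2 7 5 8 3 10 6 1))^3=(0 2 8 6 4 7 3 1 11 5 10)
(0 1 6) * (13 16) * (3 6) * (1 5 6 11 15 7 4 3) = (0 5 6)(3 11 15 7 4)(13 16) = [5, 1, 2, 11, 3, 6, 0, 4, 8, 9, 10, 15, 12, 16, 14, 7, 13]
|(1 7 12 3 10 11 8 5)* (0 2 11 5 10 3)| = |(0 2 11 8 10 5 1 7 12)| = 9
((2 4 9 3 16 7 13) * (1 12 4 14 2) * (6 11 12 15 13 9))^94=(1 15 13)(3 7)(4 11)(6 12)(9 16)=((1 15 13)(2 14)(3 16 7 9)(4 6 11 12))^94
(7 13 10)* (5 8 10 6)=(5 8 10 7 13 6)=[0, 1, 2, 3, 4, 8, 5, 13, 10, 9, 7, 11, 12, 6]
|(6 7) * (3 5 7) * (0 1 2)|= |(0 1 2)(3 5 7 6)|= 12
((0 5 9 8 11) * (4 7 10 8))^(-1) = (0 11 8 10 7 4 9 5)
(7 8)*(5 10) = (5 10)(7 8) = [0, 1, 2, 3, 4, 10, 6, 8, 7, 9, 5]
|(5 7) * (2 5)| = 3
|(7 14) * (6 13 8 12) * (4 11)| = 4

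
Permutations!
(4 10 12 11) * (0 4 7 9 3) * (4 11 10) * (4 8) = (0 11 7 9 3)(4 8)(10 12) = [11, 1, 2, 0, 8, 5, 6, 9, 4, 3, 12, 7, 10]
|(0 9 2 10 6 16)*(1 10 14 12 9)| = |(0 1 10 6 16)(2 14 12 9)| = 20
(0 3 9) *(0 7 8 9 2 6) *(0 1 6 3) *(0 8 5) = (0 8 9 7 5)(1 6)(2 3) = [8, 6, 3, 2, 4, 0, 1, 5, 9, 7]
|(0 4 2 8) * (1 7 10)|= 12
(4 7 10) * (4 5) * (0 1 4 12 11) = (0 1 4 7 10 5 12 11) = [1, 4, 2, 3, 7, 12, 6, 10, 8, 9, 5, 0, 11]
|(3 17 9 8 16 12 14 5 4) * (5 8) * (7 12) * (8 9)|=10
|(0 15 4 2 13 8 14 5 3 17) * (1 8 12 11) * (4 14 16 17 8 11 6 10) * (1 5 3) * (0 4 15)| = |(1 11 5)(2 13 12 6 10 15 14 3 8 16 17 4)| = 12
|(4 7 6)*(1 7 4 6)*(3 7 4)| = 4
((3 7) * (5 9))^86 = (9)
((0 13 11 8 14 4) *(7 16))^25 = (0 13 11 8 14 4)(7 16)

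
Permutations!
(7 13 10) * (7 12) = (7 13 10 12) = [0, 1, 2, 3, 4, 5, 6, 13, 8, 9, 12, 11, 7, 10]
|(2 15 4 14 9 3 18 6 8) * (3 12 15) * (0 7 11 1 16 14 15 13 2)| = |(0 7 11 1 16 14 9 12 13 2 3 18 6 8)(4 15)| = 14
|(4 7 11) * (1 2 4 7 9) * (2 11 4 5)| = 10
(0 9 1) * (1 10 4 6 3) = [9, 0, 2, 1, 6, 5, 3, 7, 8, 10, 4] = (0 9 10 4 6 3 1)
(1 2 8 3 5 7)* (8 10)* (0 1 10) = [1, 2, 0, 5, 4, 7, 6, 10, 3, 9, 8] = (0 1 2)(3 5 7 10 8)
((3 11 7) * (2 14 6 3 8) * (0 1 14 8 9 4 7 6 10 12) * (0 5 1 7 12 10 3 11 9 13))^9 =((0 7 13)(1 14 3 9 4 12 5)(2 8)(6 11))^9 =(1 3 4 5 14 9 12)(2 8)(6 11)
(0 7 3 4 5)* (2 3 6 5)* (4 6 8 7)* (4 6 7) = (0 6 5)(2 3 7 8 4) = [6, 1, 3, 7, 2, 0, 5, 8, 4]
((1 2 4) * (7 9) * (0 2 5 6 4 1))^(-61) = (0 4 6 5 1 2)(7 9)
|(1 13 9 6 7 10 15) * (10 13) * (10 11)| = 4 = |(1 11 10 15)(6 7 13 9)|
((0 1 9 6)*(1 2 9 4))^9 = (0 2 9 6)(1 4)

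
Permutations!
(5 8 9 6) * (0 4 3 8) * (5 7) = (0 4 3 8 9 6 7 5) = [4, 1, 2, 8, 3, 0, 7, 5, 9, 6]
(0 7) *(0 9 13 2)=(0 7 9 13 2)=[7, 1, 0, 3, 4, 5, 6, 9, 8, 13, 10, 11, 12, 2]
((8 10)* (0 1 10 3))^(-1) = ((0 1 10 8 3))^(-1) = (0 3 8 10 1)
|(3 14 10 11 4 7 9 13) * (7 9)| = 7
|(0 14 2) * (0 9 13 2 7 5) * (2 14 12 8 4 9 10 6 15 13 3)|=14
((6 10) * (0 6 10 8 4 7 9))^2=(10)(0 8 7)(4 9 6)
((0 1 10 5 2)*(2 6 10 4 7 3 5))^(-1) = (0 2 10 6 5 3 7 4 1)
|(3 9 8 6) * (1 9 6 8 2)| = 6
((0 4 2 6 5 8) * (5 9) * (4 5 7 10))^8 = ((0 5 8)(2 6 9 7 10 4))^8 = (0 8 5)(2 9 10)(4 6 7)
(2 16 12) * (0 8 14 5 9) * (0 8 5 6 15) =(0 5 9 8 14 6 15)(2 16 12) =[5, 1, 16, 3, 4, 9, 15, 7, 14, 8, 10, 11, 2, 13, 6, 0, 12]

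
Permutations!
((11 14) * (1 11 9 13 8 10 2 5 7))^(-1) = (1 7 5 2 10 8 13 9 14 11)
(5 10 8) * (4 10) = (4 10 8 5) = [0, 1, 2, 3, 10, 4, 6, 7, 5, 9, 8]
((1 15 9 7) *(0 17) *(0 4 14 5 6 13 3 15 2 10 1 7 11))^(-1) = ((0 17 4 14 5 6 13 3 15 9 11)(1 2 10))^(-1) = (0 11 9 15 3 13 6 5 14 4 17)(1 10 2)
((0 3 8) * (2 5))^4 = (0 3 8)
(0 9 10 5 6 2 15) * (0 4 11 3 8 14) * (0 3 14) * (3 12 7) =(0 9 10 5 6 2 15 4 11 14 12 7 3 8) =[9, 1, 15, 8, 11, 6, 2, 3, 0, 10, 5, 14, 7, 13, 12, 4]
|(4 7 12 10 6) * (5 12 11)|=|(4 7 11 5 12 10 6)|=7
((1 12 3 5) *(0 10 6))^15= ((0 10 6)(1 12 3 5))^15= (1 5 3 12)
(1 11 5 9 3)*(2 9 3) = (1 11 5 3)(2 9) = [0, 11, 9, 1, 4, 3, 6, 7, 8, 2, 10, 5]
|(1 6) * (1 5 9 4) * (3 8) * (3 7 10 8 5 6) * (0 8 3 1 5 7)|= |(0 8)(3 7 10)(4 5 9)|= 6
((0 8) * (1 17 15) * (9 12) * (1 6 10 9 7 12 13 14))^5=((0 8)(1 17 15 6 10 9 13 14)(7 12))^5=(0 8)(1 9 15 14 10 17 13 6)(7 12)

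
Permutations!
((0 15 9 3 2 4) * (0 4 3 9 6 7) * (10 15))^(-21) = (0 7 6 15 10)(2 3) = ((0 10 15 6 7)(2 3))^(-21)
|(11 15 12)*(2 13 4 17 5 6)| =|(2 13 4 17 5 6)(11 15 12)| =6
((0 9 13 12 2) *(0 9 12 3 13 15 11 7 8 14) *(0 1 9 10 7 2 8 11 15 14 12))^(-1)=(15)(1 14 9)(2 11 7 10)(3 13)(8 12)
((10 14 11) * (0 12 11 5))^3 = (0 10)(5 11)(12 14)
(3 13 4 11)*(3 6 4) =[0, 1, 2, 13, 11, 5, 4, 7, 8, 9, 10, 6, 12, 3] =(3 13)(4 11 6)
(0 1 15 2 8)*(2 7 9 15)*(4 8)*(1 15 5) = [15, 2, 4, 3, 8, 1, 6, 9, 0, 5, 10, 11, 12, 13, 14, 7] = (0 15 7 9 5 1 2 4 8)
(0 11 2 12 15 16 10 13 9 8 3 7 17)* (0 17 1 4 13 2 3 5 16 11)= [0, 4, 12, 7, 13, 16, 6, 1, 5, 8, 2, 3, 15, 9, 14, 11, 10, 17]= (17)(1 4 13 9 8 5 16 10 2 12 15 11 3 7)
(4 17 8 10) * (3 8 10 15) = (3 8 15)(4 17 10) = [0, 1, 2, 8, 17, 5, 6, 7, 15, 9, 4, 11, 12, 13, 14, 3, 16, 10]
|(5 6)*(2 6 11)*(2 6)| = |(5 11 6)| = 3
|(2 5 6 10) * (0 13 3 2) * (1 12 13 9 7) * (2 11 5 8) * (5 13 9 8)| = 12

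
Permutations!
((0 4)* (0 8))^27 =(8)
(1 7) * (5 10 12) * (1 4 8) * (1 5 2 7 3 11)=(1 3 11)(2 7 4 8 5 10 12)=[0, 3, 7, 11, 8, 10, 6, 4, 5, 9, 12, 1, 2]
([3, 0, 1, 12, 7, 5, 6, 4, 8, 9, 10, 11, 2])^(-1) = [1, 2, 12, 0, 7, 5, 6, 4, 8, 9, 10, 11, 3]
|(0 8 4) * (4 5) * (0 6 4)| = |(0 8 5)(4 6)| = 6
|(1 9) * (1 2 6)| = 4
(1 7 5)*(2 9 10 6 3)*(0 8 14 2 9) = [8, 7, 0, 9, 4, 1, 3, 5, 14, 10, 6, 11, 12, 13, 2] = (0 8 14 2)(1 7 5)(3 9 10 6)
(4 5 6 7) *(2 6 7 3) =(2 6 3)(4 5 7) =[0, 1, 6, 2, 5, 7, 3, 4]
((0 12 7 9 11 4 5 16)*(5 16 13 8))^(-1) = (0 16 4 11 9 7 12)(5 8 13)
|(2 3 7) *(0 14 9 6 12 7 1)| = 9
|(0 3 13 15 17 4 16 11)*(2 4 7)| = 10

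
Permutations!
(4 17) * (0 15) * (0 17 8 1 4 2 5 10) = (0 15 17 2 5 10)(1 4 8) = [15, 4, 5, 3, 8, 10, 6, 7, 1, 9, 0, 11, 12, 13, 14, 17, 16, 2]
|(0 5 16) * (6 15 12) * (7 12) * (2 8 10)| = 12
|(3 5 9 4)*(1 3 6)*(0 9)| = 7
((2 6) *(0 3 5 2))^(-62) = (0 2 3 6 5)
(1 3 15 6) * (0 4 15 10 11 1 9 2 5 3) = (0 4 15 6 9 2 5 3 10 11 1) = [4, 0, 5, 10, 15, 3, 9, 7, 8, 2, 11, 1, 12, 13, 14, 6]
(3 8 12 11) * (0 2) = (0 2)(3 8 12 11) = [2, 1, 0, 8, 4, 5, 6, 7, 12, 9, 10, 3, 11]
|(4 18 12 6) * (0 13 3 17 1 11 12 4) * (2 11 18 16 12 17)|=12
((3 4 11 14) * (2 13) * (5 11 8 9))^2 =((2 13)(3 4 8 9 5 11 14))^2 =(3 8 5 14 4 9 11)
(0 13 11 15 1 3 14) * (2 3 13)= [2, 13, 3, 14, 4, 5, 6, 7, 8, 9, 10, 15, 12, 11, 0, 1]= (0 2 3 14)(1 13 11 15)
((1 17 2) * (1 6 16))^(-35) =(17)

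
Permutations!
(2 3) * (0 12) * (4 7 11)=(0 12)(2 3)(4 7 11)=[12, 1, 3, 2, 7, 5, 6, 11, 8, 9, 10, 4, 0]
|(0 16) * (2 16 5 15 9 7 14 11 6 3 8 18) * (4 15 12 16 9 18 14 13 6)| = |(0 5 12 16)(2 9 7 13 6 3 8 14 11 4 15 18)| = 12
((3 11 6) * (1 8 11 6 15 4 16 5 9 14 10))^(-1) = (1 10 14 9 5 16 4 15 11 8)(3 6)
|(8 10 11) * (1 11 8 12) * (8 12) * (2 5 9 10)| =8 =|(1 11 8 2 5 9 10 12)|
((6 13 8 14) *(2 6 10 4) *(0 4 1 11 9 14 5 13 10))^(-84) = ((0 4 2 6 10 1 11 9 14)(5 13 8))^(-84) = (0 11 6)(1 2 14)(4 9 10)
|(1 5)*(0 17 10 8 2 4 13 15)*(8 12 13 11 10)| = 10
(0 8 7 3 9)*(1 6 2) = [8, 6, 1, 9, 4, 5, 2, 3, 7, 0] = (0 8 7 3 9)(1 6 2)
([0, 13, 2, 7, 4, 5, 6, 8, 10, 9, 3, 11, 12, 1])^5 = (1 13)(3 7 8 10)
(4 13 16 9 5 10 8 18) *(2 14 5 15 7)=(2 14 5 10 8 18 4 13 16 9 15 7)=[0, 1, 14, 3, 13, 10, 6, 2, 18, 15, 8, 11, 12, 16, 5, 7, 9, 17, 4]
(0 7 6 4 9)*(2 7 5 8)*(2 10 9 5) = [2, 1, 7, 3, 5, 8, 4, 6, 10, 0, 9] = (0 2 7 6 4 5 8 10 9)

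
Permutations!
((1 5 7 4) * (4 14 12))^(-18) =((1 5 7 14 12 4))^(-18) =(14)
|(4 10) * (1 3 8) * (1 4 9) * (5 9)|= 7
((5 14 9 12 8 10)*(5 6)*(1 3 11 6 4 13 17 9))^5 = (1 14 5 6 11 3)(4 8 9 13 10 12 17)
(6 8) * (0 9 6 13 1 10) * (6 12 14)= [9, 10, 2, 3, 4, 5, 8, 7, 13, 12, 0, 11, 14, 1, 6]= (0 9 12 14 6 8 13 1 10)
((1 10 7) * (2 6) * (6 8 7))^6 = (10)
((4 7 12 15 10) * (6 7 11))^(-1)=(4 10 15 12 7 6 11)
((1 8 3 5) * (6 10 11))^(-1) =(1 5 3 8)(6 11 10)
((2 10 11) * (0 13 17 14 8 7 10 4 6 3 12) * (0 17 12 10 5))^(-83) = (0 8 12 5 14 13 7 17)(2 4 6 3 10 11)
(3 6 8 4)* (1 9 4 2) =(1 9 4 3 6 8 2) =[0, 9, 1, 6, 3, 5, 8, 7, 2, 4]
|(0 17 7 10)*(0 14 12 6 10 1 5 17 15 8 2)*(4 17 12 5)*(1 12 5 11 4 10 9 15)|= 14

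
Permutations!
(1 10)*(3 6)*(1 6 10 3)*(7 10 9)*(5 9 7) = (1 3 7 10 6)(5 9) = [0, 3, 2, 7, 4, 9, 1, 10, 8, 5, 6]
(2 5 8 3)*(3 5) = (2 3)(5 8) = [0, 1, 3, 2, 4, 8, 6, 7, 5]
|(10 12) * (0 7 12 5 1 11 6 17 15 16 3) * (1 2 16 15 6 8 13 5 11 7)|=|(0 1 7 12 10 11 8 13 5 2 16 3)(6 17)|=12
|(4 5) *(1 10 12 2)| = |(1 10 12 2)(4 5)| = 4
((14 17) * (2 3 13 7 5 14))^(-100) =((2 3 13 7 5 14 17))^(-100) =(2 14 7 3 17 5 13)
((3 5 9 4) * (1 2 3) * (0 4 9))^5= ((9)(0 4 1 2 3 5))^5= (9)(0 5 3 2 1 4)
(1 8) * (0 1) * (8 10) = (0 1 10 8) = [1, 10, 2, 3, 4, 5, 6, 7, 0, 9, 8]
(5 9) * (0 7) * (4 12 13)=[7, 1, 2, 3, 12, 9, 6, 0, 8, 5, 10, 11, 13, 4]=(0 7)(4 12 13)(5 9)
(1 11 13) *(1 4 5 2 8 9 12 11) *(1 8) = (1 8 9 12 11 13 4 5 2) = [0, 8, 1, 3, 5, 2, 6, 7, 9, 12, 10, 13, 11, 4]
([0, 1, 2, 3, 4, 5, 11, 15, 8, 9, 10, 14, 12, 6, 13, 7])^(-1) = [0, 1, 2, 3, 4, 5, 13, 15, 8, 9, 10, 6, 12, 14, 11, 7]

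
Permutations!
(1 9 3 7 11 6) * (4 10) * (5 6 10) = (1 9 3 7 11 10 4 5 6) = [0, 9, 2, 7, 5, 6, 1, 11, 8, 3, 4, 10]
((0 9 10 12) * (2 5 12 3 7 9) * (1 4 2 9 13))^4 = ((0 9 10 3 7 13 1 4 2 5 12))^4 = (0 7 2 9 13 5 10 1 12 3 4)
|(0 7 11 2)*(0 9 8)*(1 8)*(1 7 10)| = |(0 10 1 8)(2 9 7 11)| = 4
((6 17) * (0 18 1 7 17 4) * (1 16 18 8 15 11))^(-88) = ((0 8 15 11 1 7 17 6 4)(16 18))^(-88) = (18)(0 15 1 17 4 8 11 7 6)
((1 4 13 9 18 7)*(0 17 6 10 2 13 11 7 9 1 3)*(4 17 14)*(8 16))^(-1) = ((0 14 4 11 7 3)(1 17 6 10 2 13)(8 16)(9 18))^(-1) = (0 3 7 11 4 14)(1 13 2 10 6 17)(8 16)(9 18)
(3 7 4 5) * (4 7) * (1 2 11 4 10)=(1 2 11 4 5 3 10)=[0, 2, 11, 10, 5, 3, 6, 7, 8, 9, 1, 4]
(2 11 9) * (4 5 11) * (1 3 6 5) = [0, 3, 4, 6, 1, 11, 5, 7, 8, 2, 10, 9] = (1 3 6 5 11 9 2 4)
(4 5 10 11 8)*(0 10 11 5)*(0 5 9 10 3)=(0 3)(4 5 11 8)(9 10)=[3, 1, 2, 0, 5, 11, 6, 7, 4, 10, 9, 8]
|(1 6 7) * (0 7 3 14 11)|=7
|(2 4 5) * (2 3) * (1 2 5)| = |(1 2 4)(3 5)| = 6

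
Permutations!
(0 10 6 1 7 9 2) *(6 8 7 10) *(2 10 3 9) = (0 6 1 3 9 10 8 7 2) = [6, 3, 0, 9, 4, 5, 1, 2, 7, 10, 8]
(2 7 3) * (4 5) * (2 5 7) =(3 5 4 7) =[0, 1, 2, 5, 7, 4, 6, 3]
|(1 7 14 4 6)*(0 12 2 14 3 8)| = 10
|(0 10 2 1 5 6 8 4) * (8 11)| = |(0 10 2 1 5 6 11 8 4)| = 9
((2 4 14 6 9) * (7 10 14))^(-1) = ((2 4 7 10 14 6 9))^(-1) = (2 9 6 14 10 7 4)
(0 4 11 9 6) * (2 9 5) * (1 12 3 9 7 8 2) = [4, 12, 7, 9, 11, 1, 0, 8, 2, 6, 10, 5, 3] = (0 4 11 5 1 12 3 9 6)(2 7 8)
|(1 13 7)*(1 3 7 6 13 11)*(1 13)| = |(1 11 13 6)(3 7)| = 4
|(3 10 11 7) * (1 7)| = 5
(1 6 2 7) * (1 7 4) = (7)(1 6 2 4) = [0, 6, 4, 3, 1, 5, 2, 7]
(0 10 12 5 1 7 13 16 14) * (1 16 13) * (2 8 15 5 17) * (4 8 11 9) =(0 10 12 17 2 11 9 4 8 15 5 16 14)(1 7) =[10, 7, 11, 3, 8, 16, 6, 1, 15, 4, 12, 9, 17, 13, 0, 5, 14, 2]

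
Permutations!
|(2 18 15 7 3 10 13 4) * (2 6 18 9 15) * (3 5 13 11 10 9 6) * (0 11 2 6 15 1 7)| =70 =|(0 11 10 2 15)(1 7 5 13 4 3 9)(6 18)|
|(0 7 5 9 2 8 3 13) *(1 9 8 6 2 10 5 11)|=10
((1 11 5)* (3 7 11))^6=((1 3 7 11 5))^6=(1 3 7 11 5)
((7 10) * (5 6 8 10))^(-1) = ((5 6 8 10 7))^(-1) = (5 7 10 8 6)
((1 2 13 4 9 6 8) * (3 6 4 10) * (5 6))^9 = ((1 2 13 10 3 5 6 8)(4 9))^9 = (1 2 13 10 3 5 6 8)(4 9)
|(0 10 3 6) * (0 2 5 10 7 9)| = |(0 7 9)(2 5 10 3 6)| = 15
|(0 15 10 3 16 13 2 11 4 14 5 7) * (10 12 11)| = |(0 15 12 11 4 14 5 7)(2 10 3 16 13)| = 40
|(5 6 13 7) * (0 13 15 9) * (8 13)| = 8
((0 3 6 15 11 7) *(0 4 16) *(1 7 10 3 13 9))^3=((0 13 9 1 7 4 16)(3 6 15 11 10))^3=(0 1 16 9 4 13 7)(3 11 6 10 15)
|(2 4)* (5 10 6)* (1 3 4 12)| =|(1 3 4 2 12)(5 10 6)| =15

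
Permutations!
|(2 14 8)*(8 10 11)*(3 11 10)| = |(2 14 3 11 8)| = 5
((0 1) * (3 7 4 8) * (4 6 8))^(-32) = (8)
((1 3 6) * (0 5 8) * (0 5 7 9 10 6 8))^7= ((0 7 9 10 6 1 3 8 5))^7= (0 8 1 10 7 5 3 6 9)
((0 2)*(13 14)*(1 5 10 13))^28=(1 13 5 14 10)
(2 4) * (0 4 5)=(0 4 2 5)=[4, 1, 5, 3, 2, 0]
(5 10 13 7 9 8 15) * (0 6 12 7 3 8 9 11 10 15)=(0 6 12 7 11 10 13 3 8)(5 15)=[6, 1, 2, 8, 4, 15, 12, 11, 0, 9, 13, 10, 7, 3, 14, 5]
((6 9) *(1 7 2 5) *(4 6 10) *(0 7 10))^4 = (0 1 9 5 6 2 4 7 10) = ((0 7 2 5 1 10 4 6 9))^4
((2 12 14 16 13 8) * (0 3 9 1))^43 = ((0 3 9 1)(2 12 14 16 13 8))^43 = (0 1 9 3)(2 12 14 16 13 8)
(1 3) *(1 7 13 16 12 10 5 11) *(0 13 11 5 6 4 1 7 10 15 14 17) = (0 13 16 12 15 14 17)(1 3 10 6 4)(7 11) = [13, 3, 2, 10, 1, 5, 4, 11, 8, 9, 6, 7, 15, 16, 17, 14, 12, 0]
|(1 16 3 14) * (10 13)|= 4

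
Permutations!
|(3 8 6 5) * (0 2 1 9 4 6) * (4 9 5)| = |(9)(0 2 1 5 3 8)(4 6)| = 6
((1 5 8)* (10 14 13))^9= ((1 5 8)(10 14 13))^9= (14)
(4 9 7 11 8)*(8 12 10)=(4 9 7 11 12 10 8)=[0, 1, 2, 3, 9, 5, 6, 11, 4, 7, 8, 12, 10]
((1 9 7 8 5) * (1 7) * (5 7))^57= ((1 9)(7 8))^57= (1 9)(7 8)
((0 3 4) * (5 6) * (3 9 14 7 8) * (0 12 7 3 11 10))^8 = (0 11 7 4 14)(3 9 10 8 12)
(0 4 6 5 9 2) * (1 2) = (0 4 6 5 9 1 2) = [4, 2, 0, 3, 6, 9, 5, 7, 8, 1]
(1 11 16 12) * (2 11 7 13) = (1 7 13 2 11 16 12) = [0, 7, 11, 3, 4, 5, 6, 13, 8, 9, 10, 16, 1, 2, 14, 15, 12]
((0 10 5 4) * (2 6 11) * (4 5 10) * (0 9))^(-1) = ((0 4 9)(2 6 11))^(-1) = (0 9 4)(2 11 6)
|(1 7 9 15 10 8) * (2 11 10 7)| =15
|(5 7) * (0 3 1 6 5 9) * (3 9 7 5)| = 6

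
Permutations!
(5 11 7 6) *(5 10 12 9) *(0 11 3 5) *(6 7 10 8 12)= [11, 1, 2, 5, 4, 3, 8, 7, 12, 0, 6, 10, 9]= (0 11 10 6 8 12 9)(3 5)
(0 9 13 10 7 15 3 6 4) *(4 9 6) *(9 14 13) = (0 6 14 13 10 7 15 3 4) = [6, 1, 2, 4, 0, 5, 14, 15, 8, 9, 7, 11, 12, 10, 13, 3]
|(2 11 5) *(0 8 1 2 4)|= |(0 8 1 2 11 5 4)|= 7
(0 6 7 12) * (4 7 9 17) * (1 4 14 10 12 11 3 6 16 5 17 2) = (0 16 5 17 14 10 12)(1 4 7 11 3 6 9 2) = [16, 4, 1, 6, 7, 17, 9, 11, 8, 2, 12, 3, 0, 13, 10, 15, 5, 14]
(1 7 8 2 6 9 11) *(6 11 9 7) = (1 6 7 8 2 11) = [0, 6, 11, 3, 4, 5, 7, 8, 2, 9, 10, 1]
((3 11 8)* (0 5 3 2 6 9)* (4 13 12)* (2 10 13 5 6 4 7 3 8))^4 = (0 6 9)(2 10 3 5 12)(4 13 11 8 7) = ((0 6 9)(2 4 5 8 10 13 12 7 3 11))^4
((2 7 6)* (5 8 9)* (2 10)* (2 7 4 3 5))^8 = (2 3 8)(4 5 9)(6 7 10)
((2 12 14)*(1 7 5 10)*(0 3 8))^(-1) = (0 8 3)(1 10 5 7)(2 14 12)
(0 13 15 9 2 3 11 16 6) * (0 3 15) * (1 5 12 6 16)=(16)(0 13)(1 5 12 6 3 11)(2 15 9)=[13, 5, 15, 11, 4, 12, 3, 7, 8, 2, 10, 1, 6, 0, 14, 9, 16]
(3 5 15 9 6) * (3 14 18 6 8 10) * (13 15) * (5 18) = [0, 1, 2, 18, 4, 13, 14, 7, 10, 8, 3, 11, 12, 15, 5, 9, 16, 17, 6] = (3 18 6 14 5 13 15 9 8 10)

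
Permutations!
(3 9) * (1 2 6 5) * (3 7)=[0, 2, 6, 9, 4, 1, 5, 3, 8, 7]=(1 2 6 5)(3 9 7)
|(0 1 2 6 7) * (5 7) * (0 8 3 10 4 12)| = 11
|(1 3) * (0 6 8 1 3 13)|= 5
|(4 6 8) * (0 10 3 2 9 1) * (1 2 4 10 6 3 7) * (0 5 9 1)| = 20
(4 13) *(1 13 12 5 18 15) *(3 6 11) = (1 13 4 12 5 18 15)(3 6 11) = [0, 13, 2, 6, 12, 18, 11, 7, 8, 9, 10, 3, 5, 4, 14, 1, 16, 17, 15]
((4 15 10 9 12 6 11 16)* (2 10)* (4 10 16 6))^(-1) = ((2 16 10 9 12 4 15)(6 11))^(-1) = (2 15 4 12 9 10 16)(6 11)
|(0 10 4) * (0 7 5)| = 5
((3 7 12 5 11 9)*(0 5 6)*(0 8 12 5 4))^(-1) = (0 4)(3 9 11 5 7)(6 12 8)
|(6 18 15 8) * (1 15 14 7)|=|(1 15 8 6 18 14 7)|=7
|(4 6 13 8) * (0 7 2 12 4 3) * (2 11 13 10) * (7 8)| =|(0 8 3)(2 12 4 6 10)(7 11 13)| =15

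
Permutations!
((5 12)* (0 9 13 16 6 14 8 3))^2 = ((0 9 13 16 6 14 8 3)(5 12))^2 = (0 13 6 8)(3 9 16 14)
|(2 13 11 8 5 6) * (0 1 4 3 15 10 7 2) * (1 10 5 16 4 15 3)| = 13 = |(0 10 7 2 13 11 8 16 4 1 15 5 6)|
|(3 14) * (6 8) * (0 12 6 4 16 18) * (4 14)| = 9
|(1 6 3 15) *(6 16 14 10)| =7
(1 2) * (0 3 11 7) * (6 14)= (0 3 11 7)(1 2)(6 14)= [3, 2, 1, 11, 4, 5, 14, 0, 8, 9, 10, 7, 12, 13, 6]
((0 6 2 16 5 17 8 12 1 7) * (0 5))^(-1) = ((0 6 2 16)(1 7 5 17 8 12))^(-1) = (0 16 2 6)(1 12 8 17 5 7)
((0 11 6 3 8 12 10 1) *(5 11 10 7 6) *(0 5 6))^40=((0 10 1 5 11 6 3 8 12 7))^40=(12)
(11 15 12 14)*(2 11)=[0, 1, 11, 3, 4, 5, 6, 7, 8, 9, 10, 15, 14, 13, 2, 12]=(2 11 15 12 14)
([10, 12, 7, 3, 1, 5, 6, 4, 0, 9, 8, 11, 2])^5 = (12)(0 8 10)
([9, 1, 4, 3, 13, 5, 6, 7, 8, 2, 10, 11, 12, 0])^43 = [4, 1, 0, 3, 9, 5, 6, 7, 8, 13, 10, 11, 12, 2]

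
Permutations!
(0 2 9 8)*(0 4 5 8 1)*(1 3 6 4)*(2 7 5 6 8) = (0 7 5 2 9 3 8 1)(4 6) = [7, 0, 9, 8, 6, 2, 4, 5, 1, 3]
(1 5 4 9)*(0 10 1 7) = (0 10 1 5 4 9 7) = [10, 5, 2, 3, 9, 4, 6, 0, 8, 7, 1]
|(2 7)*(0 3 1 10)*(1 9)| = 10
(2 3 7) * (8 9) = (2 3 7)(8 9) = [0, 1, 3, 7, 4, 5, 6, 2, 9, 8]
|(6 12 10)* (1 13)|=|(1 13)(6 12 10)|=6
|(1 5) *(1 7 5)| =|(5 7)| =2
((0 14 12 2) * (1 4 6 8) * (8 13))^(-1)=(0 2 12 14)(1 8 13 6 4)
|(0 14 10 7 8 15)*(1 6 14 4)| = |(0 4 1 6 14 10 7 8 15)| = 9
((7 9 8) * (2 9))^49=((2 9 8 7))^49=(2 9 8 7)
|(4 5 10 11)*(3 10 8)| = 6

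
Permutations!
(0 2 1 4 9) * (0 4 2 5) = (0 5)(1 2)(4 9) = [5, 2, 1, 3, 9, 0, 6, 7, 8, 4]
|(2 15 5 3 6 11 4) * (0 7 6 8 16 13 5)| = 35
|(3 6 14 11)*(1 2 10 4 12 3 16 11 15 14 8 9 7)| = |(1 2 10 4 12 3 6 8 9 7)(11 16)(14 15)| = 10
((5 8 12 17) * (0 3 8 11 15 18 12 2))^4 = ((0 3 8 2)(5 11 15 18 12 17))^4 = (5 12 15)(11 17 18)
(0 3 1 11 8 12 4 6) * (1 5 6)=(0 3 5 6)(1 11 8 12 4)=[3, 11, 2, 5, 1, 6, 0, 7, 12, 9, 10, 8, 4]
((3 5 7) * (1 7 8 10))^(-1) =((1 7 3 5 8 10))^(-1) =(1 10 8 5 3 7)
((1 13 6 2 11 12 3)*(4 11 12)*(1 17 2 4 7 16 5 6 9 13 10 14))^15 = (2 17 3 12)(4 16)(5 11)(6 7)(9 13)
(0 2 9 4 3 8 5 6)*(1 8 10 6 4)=(0 2 9 1 8 5 4 3 10 6)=[2, 8, 9, 10, 3, 4, 0, 7, 5, 1, 6]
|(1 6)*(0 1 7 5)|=5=|(0 1 6 7 5)|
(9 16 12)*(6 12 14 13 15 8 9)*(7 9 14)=[0, 1, 2, 3, 4, 5, 12, 9, 14, 16, 10, 11, 6, 15, 13, 8, 7]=(6 12)(7 9 16)(8 14 13 15)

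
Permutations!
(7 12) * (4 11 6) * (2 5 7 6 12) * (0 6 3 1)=(0 6 4 11 12 3 1)(2 5 7)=[6, 0, 5, 1, 11, 7, 4, 2, 8, 9, 10, 12, 3]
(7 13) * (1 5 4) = (1 5 4)(7 13) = [0, 5, 2, 3, 1, 4, 6, 13, 8, 9, 10, 11, 12, 7]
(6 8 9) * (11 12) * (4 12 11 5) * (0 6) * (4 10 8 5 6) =[4, 1, 2, 3, 12, 10, 5, 7, 9, 0, 8, 11, 6] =(0 4 12 6 5 10 8 9)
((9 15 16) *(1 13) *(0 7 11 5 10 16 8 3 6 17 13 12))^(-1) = (0 12 1 13 17 6 3 8 15 9 16 10 5 11 7)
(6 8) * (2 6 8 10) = (2 6 10) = [0, 1, 6, 3, 4, 5, 10, 7, 8, 9, 2]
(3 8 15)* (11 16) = (3 8 15)(11 16) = [0, 1, 2, 8, 4, 5, 6, 7, 15, 9, 10, 16, 12, 13, 14, 3, 11]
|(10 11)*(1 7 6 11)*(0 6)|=6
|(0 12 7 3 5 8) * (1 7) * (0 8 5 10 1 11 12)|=4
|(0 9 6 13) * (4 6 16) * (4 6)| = |(0 9 16 6 13)| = 5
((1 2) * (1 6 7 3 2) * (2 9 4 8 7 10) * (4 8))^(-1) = ((2 6 10)(3 9 8 7))^(-1) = (2 10 6)(3 7 8 9)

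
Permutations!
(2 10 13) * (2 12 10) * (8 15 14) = (8 15 14)(10 13 12) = [0, 1, 2, 3, 4, 5, 6, 7, 15, 9, 13, 11, 10, 12, 8, 14]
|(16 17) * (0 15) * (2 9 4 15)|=|(0 2 9 4 15)(16 17)|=10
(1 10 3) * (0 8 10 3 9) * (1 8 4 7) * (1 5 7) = (0 4 1 3 8 10 9)(5 7) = [4, 3, 2, 8, 1, 7, 6, 5, 10, 0, 9]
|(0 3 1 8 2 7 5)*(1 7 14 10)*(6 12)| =20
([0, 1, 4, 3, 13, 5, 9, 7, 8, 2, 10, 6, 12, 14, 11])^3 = [0, 1, 14, 3, 11, 5, 4, 7, 8, 13, 10, 2, 12, 6, 9]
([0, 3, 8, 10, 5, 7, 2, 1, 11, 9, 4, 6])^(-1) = [0, 7, 6, 1, 10, 4, 11, 5, 2, 9, 3, 8]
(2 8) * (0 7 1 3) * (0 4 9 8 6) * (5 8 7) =[5, 3, 6, 4, 9, 8, 0, 1, 2, 7] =(0 5 8 2 6)(1 3 4 9 7)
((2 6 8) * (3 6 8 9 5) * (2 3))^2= ((2 8 3 6 9 5))^2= (2 3 9)(5 8 6)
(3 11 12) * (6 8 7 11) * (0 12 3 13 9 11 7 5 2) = (0 12 13 9 11 3 6 8 5 2) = [12, 1, 0, 6, 4, 2, 8, 7, 5, 11, 10, 3, 13, 9]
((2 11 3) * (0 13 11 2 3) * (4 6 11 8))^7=((0 13 8 4 6 11))^7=(0 13 8 4 6 11)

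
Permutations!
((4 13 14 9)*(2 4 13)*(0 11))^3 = (14)(0 11)(2 4)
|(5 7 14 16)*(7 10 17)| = 6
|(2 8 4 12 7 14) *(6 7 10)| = 8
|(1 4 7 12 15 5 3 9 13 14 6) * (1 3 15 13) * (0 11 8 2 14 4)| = 36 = |(0 11 8 2 14 6 3 9 1)(4 7 12 13)(5 15)|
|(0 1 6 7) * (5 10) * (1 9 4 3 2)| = 8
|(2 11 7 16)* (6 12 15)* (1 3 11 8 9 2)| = 15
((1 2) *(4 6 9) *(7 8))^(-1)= (1 2)(4 9 6)(7 8)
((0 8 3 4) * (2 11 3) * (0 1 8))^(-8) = (1 3 2)(4 11 8)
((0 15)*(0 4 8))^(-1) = (0 8 4 15)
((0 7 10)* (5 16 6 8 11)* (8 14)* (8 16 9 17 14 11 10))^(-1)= (0 10 8 7)(5 11 6 16 14 17 9)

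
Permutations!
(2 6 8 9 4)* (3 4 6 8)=[0, 1, 8, 4, 2, 5, 3, 7, 9, 6]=(2 8 9 6 3 4)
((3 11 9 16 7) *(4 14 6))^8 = (3 16 11 7 9)(4 6 14)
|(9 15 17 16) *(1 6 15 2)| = 7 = |(1 6 15 17 16 9 2)|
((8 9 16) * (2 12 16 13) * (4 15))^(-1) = ((2 12 16 8 9 13)(4 15))^(-1) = (2 13 9 8 16 12)(4 15)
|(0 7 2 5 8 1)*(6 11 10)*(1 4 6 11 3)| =18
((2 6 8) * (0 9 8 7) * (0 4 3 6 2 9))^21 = ((3 6 7 4)(8 9))^21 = (3 6 7 4)(8 9)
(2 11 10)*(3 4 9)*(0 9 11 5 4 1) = (0 9 3 1)(2 5 4 11 10) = [9, 0, 5, 1, 11, 4, 6, 7, 8, 3, 2, 10]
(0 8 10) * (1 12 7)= (0 8 10)(1 12 7)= [8, 12, 2, 3, 4, 5, 6, 1, 10, 9, 0, 11, 7]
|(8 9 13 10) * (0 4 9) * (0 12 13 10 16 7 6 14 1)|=|(0 4 9 10 8 12 13 16 7 6 14 1)|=12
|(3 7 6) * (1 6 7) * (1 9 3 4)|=6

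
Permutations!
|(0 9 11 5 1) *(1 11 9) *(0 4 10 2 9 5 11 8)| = |(11)(0 1 4 10 2 9 5 8)| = 8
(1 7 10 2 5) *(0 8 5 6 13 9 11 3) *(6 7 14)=(0 8 5 1 14 6 13 9 11 3)(2 7 10)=[8, 14, 7, 0, 4, 1, 13, 10, 5, 11, 2, 3, 12, 9, 6]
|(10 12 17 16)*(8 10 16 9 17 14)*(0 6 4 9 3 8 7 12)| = |(0 6 4 9 17 3 8 10)(7 12 14)| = 24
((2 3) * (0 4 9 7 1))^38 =(0 7 4 1 9)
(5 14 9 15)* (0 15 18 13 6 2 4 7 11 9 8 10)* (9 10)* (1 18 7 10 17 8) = (0 15 5 14 1 18 13 6 2 4 10)(7 11 17 8 9) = [15, 18, 4, 3, 10, 14, 2, 11, 9, 7, 0, 17, 12, 6, 1, 5, 16, 8, 13]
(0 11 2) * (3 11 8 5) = (0 8 5 3 11 2) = [8, 1, 0, 11, 4, 3, 6, 7, 5, 9, 10, 2]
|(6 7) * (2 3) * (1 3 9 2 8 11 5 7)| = |(1 3 8 11 5 7 6)(2 9)| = 14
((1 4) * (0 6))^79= (0 6)(1 4)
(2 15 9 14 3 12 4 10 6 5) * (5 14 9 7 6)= (2 15 7 6 14 3 12 4 10 5)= [0, 1, 15, 12, 10, 2, 14, 6, 8, 9, 5, 11, 4, 13, 3, 7]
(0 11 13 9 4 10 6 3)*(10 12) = (0 11 13 9 4 12 10 6 3) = [11, 1, 2, 0, 12, 5, 3, 7, 8, 4, 6, 13, 10, 9]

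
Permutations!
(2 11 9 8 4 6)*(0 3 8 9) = [3, 1, 11, 8, 6, 5, 2, 7, 4, 9, 10, 0] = (0 3 8 4 6 2 11)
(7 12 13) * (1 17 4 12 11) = [0, 17, 2, 3, 12, 5, 6, 11, 8, 9, 10, 1, 13, 7, 14, 15, 16, 4] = (1 17 4 12 13 7 11)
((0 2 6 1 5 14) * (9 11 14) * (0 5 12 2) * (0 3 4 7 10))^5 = ((0 3 4 7 10)(1 12 2 6)(5 9 11 14))^5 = (1 12 2 6)(5 9 11 14)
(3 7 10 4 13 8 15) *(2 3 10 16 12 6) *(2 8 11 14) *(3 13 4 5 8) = (2 13 11 14)(3 7 16 12 6)(5 8 15 10) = [0, 1, 13, 7, 4, 8, 3, 16, 15, 9, 5, 14, 6, 11, 2, 10, 12]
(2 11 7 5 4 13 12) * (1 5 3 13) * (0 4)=(0 4 1 5)(2 11 7 3 13 12)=[4, 5, 11, 13, 1, 0, 6, 3, 8, 9, 10, 7, 2, 12]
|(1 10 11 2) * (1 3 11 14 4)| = 12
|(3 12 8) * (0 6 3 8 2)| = 5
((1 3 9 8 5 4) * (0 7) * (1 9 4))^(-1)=((0 7)(1 3 4 9 8 5))^(-1)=(0 7)(1 5 8 9 4 3)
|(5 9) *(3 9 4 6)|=5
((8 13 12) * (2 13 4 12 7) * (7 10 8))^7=(13)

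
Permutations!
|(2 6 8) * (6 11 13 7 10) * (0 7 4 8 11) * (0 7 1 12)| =24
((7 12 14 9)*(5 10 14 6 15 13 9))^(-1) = (5 14 10)(6 12 7 9 13 15)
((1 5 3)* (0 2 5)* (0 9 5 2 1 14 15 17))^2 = (0 9 3 15)(1 5 14 17)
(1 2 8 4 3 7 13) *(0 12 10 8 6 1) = (0 12 10 8 4 3 7 13)(1 2 6) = [12, 2, 6, 7, 3, 5, 1, 13, 4, 9, 8, 11, 10, 0]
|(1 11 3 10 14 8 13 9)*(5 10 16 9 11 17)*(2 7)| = |(1 17 5 10 14 8 13 11 3 16 9)(2 7)| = 22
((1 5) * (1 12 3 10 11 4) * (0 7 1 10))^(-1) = (0 3 12 5 1 7)(4 11 10)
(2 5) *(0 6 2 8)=(0 6 2 5 8)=[6, 1, 5, 3, 4, 8, 2, 7, 0]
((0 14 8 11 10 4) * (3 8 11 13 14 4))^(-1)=((0 4)(3 8 13 14 11 10))^(-1)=(0 4)(3 10 11 14 13 8)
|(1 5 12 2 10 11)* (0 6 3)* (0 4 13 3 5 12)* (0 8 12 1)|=24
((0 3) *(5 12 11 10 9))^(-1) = ((0 3)(5 12 11 10 9))^(-1) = (0 3)(5 9 10 11 12)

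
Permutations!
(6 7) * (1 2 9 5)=(1 2 9 5)(6 7)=[0, 2, 9, 3, 4, 1, 7, 6, 8, 5]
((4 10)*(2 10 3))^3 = ((2 10 4 3))^3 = (2 3 4 10)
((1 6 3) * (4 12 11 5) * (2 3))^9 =(1 6 2 3)(4 12 11 5)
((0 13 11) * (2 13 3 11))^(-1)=((0 3 11)(2 13))^(-1)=(0 11 3)(2 13)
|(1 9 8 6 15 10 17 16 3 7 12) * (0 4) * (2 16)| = |(0 4)(1 9 8 6 15 10 17 2 16 3 7 12)| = 12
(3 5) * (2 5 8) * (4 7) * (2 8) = (8)(2 5 3)(4 7) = [0, 1, 5, 2, 7, 3, 6, 4, 8]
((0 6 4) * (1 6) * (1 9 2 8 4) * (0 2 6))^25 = (0 9 6 1)(2 8 4)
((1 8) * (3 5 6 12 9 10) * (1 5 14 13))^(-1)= ((1 8 5 6 12 9 10 3 14 13))^(-1)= (1 13 14 3 10 9 12 6 5 8)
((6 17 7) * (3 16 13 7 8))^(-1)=((3 16 13 7 6 17 8))^(-1)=(3 8 17 6 7 13 16)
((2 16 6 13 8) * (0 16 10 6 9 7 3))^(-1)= ((0 16 9 7 3)(2 10 6 13 8))^(-1)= (0 3 7 9 16)(2 8 13 6 10)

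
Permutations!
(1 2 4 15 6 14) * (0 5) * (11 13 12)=(0 5)(1 2 4 15 6 14)(11 13 12)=[5, 2, 4, 3, 15, 0, 14, 7, 8, 9, 10, 13, 11, 12, 1, 6]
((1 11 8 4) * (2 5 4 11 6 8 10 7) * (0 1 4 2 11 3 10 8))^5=((0 1 6)(2 5)(3 10 7 11 8))^5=(11)(0 6 1)(2 5)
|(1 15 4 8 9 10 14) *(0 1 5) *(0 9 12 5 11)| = 11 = |(0 1 15 4 8 12 5 9 10 14 11)|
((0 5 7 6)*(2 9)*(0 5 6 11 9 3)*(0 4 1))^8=((0 6 5 7 11 9 2 3 4 1))^8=(0 4 2 11 5)(1 3 9 7 6)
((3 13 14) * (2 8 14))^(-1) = ((2 8 14 3 13))^(-1) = (2 13 3 14 8)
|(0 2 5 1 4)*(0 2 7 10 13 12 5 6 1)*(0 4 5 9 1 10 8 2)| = |(0 7 8 2 6 10 13 12 9 1 5 4)| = 12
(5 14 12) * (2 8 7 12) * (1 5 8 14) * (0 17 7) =(0 17 7 12 8)(1 5)(2 14) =[17, 5, 14, 3, 4, 1, 6, 12, 0, 9, 10, 11, 8, 13, 2, 15, 16, 7]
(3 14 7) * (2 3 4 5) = (2 3 14 7 4 5) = [0, 1, 3, 14, 5, 2, 6, 4, 8, 9, 10, 11, 12, 13, 7]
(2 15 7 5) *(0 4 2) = (0 4 2 15 7 5) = [4, 1, 15, 3, 2, 0, 6, 5, 8, 9, 10, 11, 12, 13, 14, 7]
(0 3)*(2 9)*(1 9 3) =[1, 9, 3, 0, 4, 5, 6, 7, 8, 2] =(0 1 9 2 3)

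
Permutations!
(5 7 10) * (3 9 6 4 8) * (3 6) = (3 9)(4 8 6)(5 7 10) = [0, 1, 2, 9, 8, 7, 4, 10, 6, 3, 5]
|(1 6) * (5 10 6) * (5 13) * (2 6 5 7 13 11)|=4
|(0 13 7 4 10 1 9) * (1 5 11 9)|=8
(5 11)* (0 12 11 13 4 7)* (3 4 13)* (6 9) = (13)(0 12 11 5 3 4 7)(6 9) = [12, 1, 2, 4, 7, 3, 9, 0, 8, 6, 10, 5, 11, 13]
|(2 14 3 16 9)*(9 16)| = 4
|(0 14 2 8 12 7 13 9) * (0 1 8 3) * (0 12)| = |(0 14 2 3 12 7 13 9 1 8)| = 10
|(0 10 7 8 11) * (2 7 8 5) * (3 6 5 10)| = 9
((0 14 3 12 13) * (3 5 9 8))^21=(0 3 5 13 8 14 12 9)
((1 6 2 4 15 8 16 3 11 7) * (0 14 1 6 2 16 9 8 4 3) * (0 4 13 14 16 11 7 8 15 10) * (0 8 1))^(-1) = ((0 16 4 10 8 9 15 13 14)(1 2 3 7 6 11))^(-1) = (0 14 13 15 9 8 10 4 16)(1 11 6 7 3 2)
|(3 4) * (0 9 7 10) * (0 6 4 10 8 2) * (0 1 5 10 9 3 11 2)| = 35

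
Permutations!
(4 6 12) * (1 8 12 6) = (1 8 12 4) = [0, 8, 2, 3, 1, 5, 6, 7, 12, 9, 10, 11, 4]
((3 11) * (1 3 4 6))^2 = (1 11 6 3 4)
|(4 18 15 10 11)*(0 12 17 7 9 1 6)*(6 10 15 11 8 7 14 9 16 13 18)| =15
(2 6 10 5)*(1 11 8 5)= (1 11 8 5 2 6 10)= [0, 11, 6, 3, 4, 2, 10, 7, 5, 9, 1, 8]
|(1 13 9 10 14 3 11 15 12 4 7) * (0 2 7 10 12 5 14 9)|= |(0 2 7 1 13)(3 11 15 5 14)(4 10 9 12)|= 20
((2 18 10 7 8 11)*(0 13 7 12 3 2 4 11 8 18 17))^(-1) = ((0 13 7 18 10 12 3 2 17)(4 11))^(-1) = (0 17 2 3 12 10 18 7 13)(4 11)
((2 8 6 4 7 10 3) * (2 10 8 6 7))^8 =(10)(2 4 6)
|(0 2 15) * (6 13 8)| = |(0 2 15)(6 13 8)| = 3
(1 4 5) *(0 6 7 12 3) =(0 6 7 12 3)(1 4 5) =[6, 4, 2, 0, 5, 1, 7, 12, 8, 9, 10, 11, 3]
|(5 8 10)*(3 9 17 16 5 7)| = 8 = |(3 9 17 16 5 8 10 7)|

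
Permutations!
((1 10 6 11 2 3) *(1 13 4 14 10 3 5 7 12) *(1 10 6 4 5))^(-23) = ((1 3 13 5 7 12 10 4 14 6 11 2))^(-23) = (1 3 13 5 7 12 10 4 14 6 11 2)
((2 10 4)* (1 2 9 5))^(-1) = (1 5 9 4 10 2)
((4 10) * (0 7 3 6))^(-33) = ((0 7 3 6)(4 10))^(-33) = (0 6 3 7)(4 10)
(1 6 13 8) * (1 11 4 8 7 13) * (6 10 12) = (1 10 12 6)(4 8 11)(7 13) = [0, 10, 2, 3, 8, 5, 1, 13, 11, 9, 12, 4, 6, 7]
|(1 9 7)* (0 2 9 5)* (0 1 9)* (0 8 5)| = 10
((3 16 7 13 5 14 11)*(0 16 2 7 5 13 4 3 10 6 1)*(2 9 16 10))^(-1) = (0 1 6 10)(2 11 14 5 16 9 3 4 7)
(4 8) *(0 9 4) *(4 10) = (0 9 10 4 8) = [9, 1, 2, 3, 8, 5, 6, 7, 0, 10, 4]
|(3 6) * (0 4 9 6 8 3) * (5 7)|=4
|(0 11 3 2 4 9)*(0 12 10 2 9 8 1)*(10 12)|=|(12)(0 11 3 9 10 2 4 8 1)|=9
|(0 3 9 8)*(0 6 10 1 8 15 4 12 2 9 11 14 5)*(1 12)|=45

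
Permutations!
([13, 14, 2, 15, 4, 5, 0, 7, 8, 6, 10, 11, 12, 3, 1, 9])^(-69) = [15, 14, 2, 6, 4, 5, 3, 7, 8, 13, 10, 11, 12, 9, 1, 0]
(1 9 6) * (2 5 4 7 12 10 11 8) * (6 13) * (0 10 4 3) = (0 10 11 8 2 5 3)(1 9 13 6)(4 7 12) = [10, 9, 5, 0, 7, 3, 1, 12, 2, 13, 11, 8, 4, 6]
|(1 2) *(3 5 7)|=6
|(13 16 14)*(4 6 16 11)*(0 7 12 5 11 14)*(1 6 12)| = 20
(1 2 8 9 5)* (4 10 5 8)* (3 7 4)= (1 2 3 7 4 10 5)(8 9)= [0, 2, 3, 7, 10, 1, 6, 4, 9, 8, 5]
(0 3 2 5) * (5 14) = (0 3 2 14 5) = [3, 1, 14, 2, 4, 0, 6, 7, 8, 9, 10, 11, 12, 13, 5]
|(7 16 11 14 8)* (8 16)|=6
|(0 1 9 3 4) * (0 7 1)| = |(1 9 3 4 7)| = 5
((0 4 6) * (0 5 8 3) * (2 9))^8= (9)(0 6 8)(3 4 5)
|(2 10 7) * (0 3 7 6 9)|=|(0 3 7 2 10 6 9)|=7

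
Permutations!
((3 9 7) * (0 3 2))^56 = (0 3 9 7 2)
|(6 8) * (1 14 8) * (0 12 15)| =12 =|(0 12 15)(1 14 8 6)|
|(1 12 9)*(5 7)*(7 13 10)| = |(1 12 9)(5 13 10 7)| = 12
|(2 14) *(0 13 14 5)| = |(0 13 14 2 5)| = 5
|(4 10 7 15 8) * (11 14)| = |(4 10 7 15 8)(11 14)| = 10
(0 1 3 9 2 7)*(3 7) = [1, 7, 3, 9, 4, 5, 6, 0, 8, 2] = (0 1 7)(2 3 9)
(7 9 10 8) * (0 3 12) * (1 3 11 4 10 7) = (0 11 4 10 8 1 3 12)(7 9) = [11, 3, 2, 12, 10, 5, 6, 9, 1, 7, 8, 4, 0]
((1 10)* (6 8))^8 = (10)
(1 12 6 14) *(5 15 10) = (1 12 6 14)(5 15 10) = [0, 12, 2, 3, 4, 15, 14, 7, 8, 9, 5, 11, 6, 13, 1, 10]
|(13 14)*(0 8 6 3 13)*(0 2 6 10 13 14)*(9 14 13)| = 9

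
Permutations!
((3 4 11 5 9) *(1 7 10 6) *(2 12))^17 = (1 7 10 6)(2 12)(3 11 9 4 5)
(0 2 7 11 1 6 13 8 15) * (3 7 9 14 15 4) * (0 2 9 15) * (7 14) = [9, 6, 15, 14, 3, 5, 13, 11, 4, 7, 10, 1, 12, 8, 0, 2] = (0 9 7 11 1 6 13 8 4 3 14)(2 15)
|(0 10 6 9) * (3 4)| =4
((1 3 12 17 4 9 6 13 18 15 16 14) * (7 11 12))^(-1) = (1 14 16 15 18 13 6 9 4 17 12 11 7 3)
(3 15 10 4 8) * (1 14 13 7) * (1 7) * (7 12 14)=(1 7 12 14 13)(3 15 10 4 8)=[0, 7, 2, 15, 8, 5, 6, 12, 3, 9, 4, 11, 14, 1, 13, 10]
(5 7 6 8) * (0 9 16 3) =(0 9 16 3)(5 7 6 8) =[9, 1, 2, 0, 4, 7, 8, 6, 5, 16, 10, 11, 12, 13, 14, 15, 3]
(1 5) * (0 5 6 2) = (0 5 1 6 2) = [5, 6, 0, 3, 4, 1, 2]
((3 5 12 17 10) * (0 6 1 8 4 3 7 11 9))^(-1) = (0 9 11 7 10 17 12 5 3 4 8 1 6) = ((0 6 1 8 4 3 5 12 17 10 7 11 9))^(-1)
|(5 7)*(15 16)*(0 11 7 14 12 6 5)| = |(0 11 7)(5 14 12 6)(15 16)| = 12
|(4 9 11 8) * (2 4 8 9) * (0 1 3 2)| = |(0 1 3 2 4)(9 11)| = 10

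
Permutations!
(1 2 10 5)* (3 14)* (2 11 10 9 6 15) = (1 11 10 5)(2 9 6 15)(3 14) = [0, 11, 9, 14, 4, 1, 15, 7, 8, 6, 5, 10, 12, 13, 3, 2]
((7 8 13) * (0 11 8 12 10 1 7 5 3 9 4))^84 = (0 5)(3 11)(4 13)(8 9) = ((0 11 8 13 5 3 9 4)(1 7 12 10))^84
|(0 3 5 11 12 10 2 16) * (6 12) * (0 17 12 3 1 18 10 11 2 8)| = |(0 1 18 10 8)(2 16 17 12 11 6 3 5)| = 40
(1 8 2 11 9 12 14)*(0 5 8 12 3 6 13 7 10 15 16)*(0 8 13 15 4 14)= [5, 12, 11, 6, 14, 13, 15, 10, 2, 3, 4, 9, 0, 7, 1, 16, 8]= (0 5 13 7 10 4 14 1 12)(2 11 9 3 6 15 16 8)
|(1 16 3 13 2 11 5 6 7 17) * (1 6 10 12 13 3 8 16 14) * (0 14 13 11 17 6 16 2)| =|(0 14 1 13)(2 17 16 8)(5 10 12 11)(6 7)| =4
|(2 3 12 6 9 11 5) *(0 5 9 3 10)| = |(0 5 2 10)(3 12 6)(9 11)| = 12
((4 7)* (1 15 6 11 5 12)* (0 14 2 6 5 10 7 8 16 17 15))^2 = (0 2 11 7 8 17 5 1 14 6 10 4 16 15 12)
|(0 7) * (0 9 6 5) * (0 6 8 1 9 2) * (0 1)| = |(0 7 2 1 9 8)(5 6)| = 6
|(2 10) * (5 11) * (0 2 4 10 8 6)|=|(0 2 8 6)(4 10)(5 11)|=4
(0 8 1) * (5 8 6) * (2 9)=(0 6 5 8 1)(2 9)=[6, 0, 9, 3, 4, 8, 5, 7, 1, 2]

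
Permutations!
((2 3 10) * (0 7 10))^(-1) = (0 3 2 10 7)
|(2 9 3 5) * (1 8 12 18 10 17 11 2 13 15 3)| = |(1 8 12 18 10 17 11 2 9)(3 5 13 15)| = 36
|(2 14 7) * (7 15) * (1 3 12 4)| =4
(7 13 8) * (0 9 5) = (0 9 5)(7 13 8) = [9, 1, 2, 3, 4, 0, 6, 13, 7, 5, 10, 11, 12, 8]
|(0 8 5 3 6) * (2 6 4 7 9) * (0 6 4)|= 4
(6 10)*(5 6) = [0, 1, 2, 3, 4, 6, 10, 7, 8, 9, 5] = (5 6 10)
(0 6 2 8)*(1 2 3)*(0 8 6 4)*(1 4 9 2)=(0 9 2 6 3 4)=[9, 1, 6, 4, 0, 5, 3, 7, 8, 2]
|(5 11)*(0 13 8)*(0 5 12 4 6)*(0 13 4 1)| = 9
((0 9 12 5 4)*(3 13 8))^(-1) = (0 4 5 12 9)(3 8 13)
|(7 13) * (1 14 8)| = 6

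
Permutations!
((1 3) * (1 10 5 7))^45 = ((1 3 10 5 7))^45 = (10)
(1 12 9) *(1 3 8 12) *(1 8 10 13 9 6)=(1 8 12 6)(3 10 13 9)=[0, 8, 2, 10, 4, 5, 1, 7, 12, 3, 13, 11, 6, 9]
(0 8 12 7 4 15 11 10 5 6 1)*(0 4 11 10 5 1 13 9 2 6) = (0 8 12 7 11 5)(1 4 15 10)(2 6 13 9) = [8, 4, 6, 3, 15, 0, 13, 11, 12, 2, 1, 5, 7, 9, 14, 10]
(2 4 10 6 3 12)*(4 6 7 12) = [0, 1, 6, 4, 10, 5, 3, 12, 8, 9, 7, 11, 2] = (2 6 3 4 10 7 12)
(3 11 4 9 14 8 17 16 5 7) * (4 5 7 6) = (3 11 5 6 4 9 14 8 17 16 7) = [0, 1, 2, 11, 9, 6, 4, 3, 17, 14, 10, 5, 12, 13, 8, 15, 7, 16]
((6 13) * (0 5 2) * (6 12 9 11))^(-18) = (6 12 11 13 9)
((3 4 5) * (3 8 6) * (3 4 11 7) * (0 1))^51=((0 1)(3 11 7)(4 5 8 6))^51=(11)(0 1)(4 6 8 5)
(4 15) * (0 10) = (0 10)(4 15) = [10, 1, 2, 3, 15, 5, 6, 7, 8, 9, 0, 11, 12, 13, 14, 4]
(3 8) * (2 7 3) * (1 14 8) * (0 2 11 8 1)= (0 2 7 3)(1 14)(8 11)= [2, 14, 7, 0, 4, 5, 6, 3, 11, 9, 10, 8, 12, 13, 1]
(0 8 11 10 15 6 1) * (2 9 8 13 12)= (0 13 12 2 9 8 11 10 15 6 1)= [13, 0, 9, 3, 4, 5, 1, 7, 11, 8, 15, 10, 2, 12, 14, 6]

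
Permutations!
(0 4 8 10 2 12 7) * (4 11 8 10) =(0 11 8 4 10 2 12 7) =[11, 1, 12, 3, 10, 5, 6, 0, 4, 9, 2, 8, 7]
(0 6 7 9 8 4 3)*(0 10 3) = [6, 1, 2, 10, 0, 5, 7, 9, 4, 8, 3] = (0 6 7 9 8 4)(3 10)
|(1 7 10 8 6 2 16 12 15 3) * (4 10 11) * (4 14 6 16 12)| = 36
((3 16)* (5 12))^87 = (3 16)(5 12)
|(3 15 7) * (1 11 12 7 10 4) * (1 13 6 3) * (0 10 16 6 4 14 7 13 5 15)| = 14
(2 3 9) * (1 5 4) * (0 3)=[3, 5, 0, 9, 1, 4, 6, 7, 8, 2]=(0 3 9 2)(1 5 4)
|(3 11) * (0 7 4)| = 6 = |(0 7 4)(3 11)|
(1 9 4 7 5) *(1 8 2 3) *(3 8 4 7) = [0, 9, 8, 1, 3, 4, 6, 5, 2, 7] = (1 9 7 5 4 3)(2 8)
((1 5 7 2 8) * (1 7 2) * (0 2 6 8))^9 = ((0 2)(1 5 6 8 7))^9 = (0 2)(1 7 8 6 5)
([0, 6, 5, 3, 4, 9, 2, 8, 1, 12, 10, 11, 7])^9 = [0, 6, 5, 3, 4, 9, 2, 8, 1, 12, 10, 11, 7]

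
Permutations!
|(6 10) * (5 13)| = |(5 13)(6 10)| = 2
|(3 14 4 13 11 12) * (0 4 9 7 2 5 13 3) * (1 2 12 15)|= 42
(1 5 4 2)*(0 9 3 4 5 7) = (0 9 3 4 2 1 7) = [9, 7, 1, 4, 2, 5, 6, 0, 8, 3]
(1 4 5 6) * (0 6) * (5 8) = (0 6 1 4 8 5) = [6, 4, 2, 3, 8, 0, 1, 7, 5]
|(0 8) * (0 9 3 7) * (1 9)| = |(0 8 1 9 3 7)| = 6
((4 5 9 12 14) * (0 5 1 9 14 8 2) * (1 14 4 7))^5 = ((0 5 4 14 7 1 9 12 8 2))^5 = (0 1)(2 7)(4 12)(5 9)(8 14)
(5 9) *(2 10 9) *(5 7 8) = (2 10 9 7 8 5) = [0, 1, 10, 3, 4, 2, 6, 8, 5, 7, 9]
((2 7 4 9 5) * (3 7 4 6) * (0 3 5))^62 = (0 4 5 7)(2 6 3 9) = ((0 3 7 6 5 2 4 9))^62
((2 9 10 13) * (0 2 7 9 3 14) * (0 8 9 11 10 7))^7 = ((0 2 3 14 8 9 7 11 10 13))^7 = (0 11 8 2 10 9 3 13 7 14)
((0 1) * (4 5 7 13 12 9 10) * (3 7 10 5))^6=(3 10 9 13)(4 5 12 7)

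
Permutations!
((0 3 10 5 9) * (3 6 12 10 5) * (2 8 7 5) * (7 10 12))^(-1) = (12)(0 9 5 7 6)(2 3 10 8) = ((12)(0 6 7 5 9)(2 8 10 3))^(-1)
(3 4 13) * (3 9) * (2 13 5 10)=(2 13 9 3 4 5 10)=[0, 1, 13, 4, 5, 10, 6, 7, 8, 3, 2, 11, 12, 9]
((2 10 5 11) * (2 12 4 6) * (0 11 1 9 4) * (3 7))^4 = (0 11 12)(1 2 9 10 4 5 6) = ((0 11 12)(1 9 4 6 2 10 5)(3 7))^4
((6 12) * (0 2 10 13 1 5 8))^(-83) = ((0 2 10 13 1 5 8)(6 12))^(-83) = (0 2 10 13 1 5 8)(6 12)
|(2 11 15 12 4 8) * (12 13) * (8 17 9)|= |(2 11 15 13 12 4 17 9 8)|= 9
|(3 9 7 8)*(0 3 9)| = 6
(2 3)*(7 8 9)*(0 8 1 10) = [8, 10, 3, 2, 4, 5, 6, 1, 9, 7, 0] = (0 8 9 7 1 10)(2 3)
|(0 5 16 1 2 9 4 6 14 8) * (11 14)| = |(0 5 16 1 2 9 4 6 11 14 8)| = 11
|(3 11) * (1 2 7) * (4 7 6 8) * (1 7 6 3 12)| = 15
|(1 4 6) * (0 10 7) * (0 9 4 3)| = |(0 10 7 9 4 6 1 3)| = 8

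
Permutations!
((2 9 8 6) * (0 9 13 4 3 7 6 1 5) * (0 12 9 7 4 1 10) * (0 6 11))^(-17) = ((0 7 11)(1 5 12 9 8 10 6 2 13)(3 4))^(-17) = (0 7 11)(1 5 12 9 8 10 6 2 13)(3 4)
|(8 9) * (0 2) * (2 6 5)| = |(0 6 5 2)(8 9)| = 4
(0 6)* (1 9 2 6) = (0 1 9 2 6) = [1, 9, 6, 3, 4, 5, 0, 7, 8, 2]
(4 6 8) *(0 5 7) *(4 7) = (0 5 4 6 8 7) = [5, 1, 2, 3, 6, 4, 8, 0, 7]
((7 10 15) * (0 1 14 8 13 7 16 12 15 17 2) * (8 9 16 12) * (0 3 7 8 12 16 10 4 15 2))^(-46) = (0 14 10)(1 9 17)(2 4 12 7 16 3 15)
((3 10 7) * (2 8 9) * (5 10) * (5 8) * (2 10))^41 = ((2 5)(3 8 9 10 7))^41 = (2 5)(3 8 9 10 7)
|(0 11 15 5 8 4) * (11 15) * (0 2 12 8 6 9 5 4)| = |(0 15 4 2 12 8)(5 6 9)| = 6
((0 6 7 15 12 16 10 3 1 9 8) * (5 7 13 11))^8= (0 16 13 3 5 9 15)(1 7 8 12 6 10 11)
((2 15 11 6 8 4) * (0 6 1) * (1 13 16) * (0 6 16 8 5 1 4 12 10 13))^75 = (0 2)(4 11)(8 13 10 12)(15 16)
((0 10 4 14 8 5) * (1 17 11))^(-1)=(0 5 8 14 4 10)(1 11 17)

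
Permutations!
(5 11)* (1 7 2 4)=(1 7 2 4)(5 11)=[0, 7, 4, 3, 1, 11, 6, 2, 8, 9, 10, 5]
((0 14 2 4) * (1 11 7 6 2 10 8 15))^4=((0 14 10 8 15 1 11 7 6 2 4))^4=(0 15 6 14 1 2 10 11 4 8 7)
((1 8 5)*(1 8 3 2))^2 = ((1 3 2)(5 8))^2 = (8)(1 2 3)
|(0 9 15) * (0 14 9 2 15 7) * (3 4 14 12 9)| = 6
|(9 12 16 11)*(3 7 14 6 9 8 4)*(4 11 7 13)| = 6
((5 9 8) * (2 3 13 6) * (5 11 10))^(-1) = (2 6 13 3)(5 10 11 8 9) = ((2 3 13 6)(5 9 8 11 10))^(-1)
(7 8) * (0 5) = [5, 1, 2, 3, 4, 0, 6, 8, 7] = (0 5)(7 8)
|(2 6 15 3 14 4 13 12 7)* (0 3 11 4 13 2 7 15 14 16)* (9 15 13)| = 42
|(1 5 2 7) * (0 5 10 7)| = 3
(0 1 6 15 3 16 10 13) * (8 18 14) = (0 1 6 15 3 16 10 13)(8 18 14) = [1, 6, 2, 16, 4, 5, 15, 7, 18, 9, 13, 11, 12, 0, 8, 3, 10, 17, 14]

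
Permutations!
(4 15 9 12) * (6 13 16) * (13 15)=[0, 1, 2, 3, 13, 5, 15, 7, 8, 12, 10, 11, 4, 16, 14, 9, 6]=(4 13 16 6 15 9 12)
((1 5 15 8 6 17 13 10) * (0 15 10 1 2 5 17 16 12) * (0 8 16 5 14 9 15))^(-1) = ((1 17 13)(2 14 9 15 16 12 8 6 5 10))^(-1) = (1 13 17)(2 10 5 6 8 12 16 15 9 14)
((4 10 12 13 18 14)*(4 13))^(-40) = (4 12 10)(13 14 18)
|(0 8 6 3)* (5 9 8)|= |(0 5 9 8 6 3)|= 6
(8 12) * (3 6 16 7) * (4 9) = (3 6 16 7)(4 9)(8 12) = [0, 1, 2, 6, 9, 5, 16, 3, 12, 4, 10, 11, 8, 13, 14, 15, 7]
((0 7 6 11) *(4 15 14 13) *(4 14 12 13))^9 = ((0 7 6 11)(4 15 12 13 14))^9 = (0 7 6 11)(4 14 13 12 15)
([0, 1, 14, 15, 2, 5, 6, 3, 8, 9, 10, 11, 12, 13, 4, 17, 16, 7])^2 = [0, 1, 4, 17, 14, 5, 6, 15, 8, 9, 10, 11, 12, 13, 2, 7, 16, 3]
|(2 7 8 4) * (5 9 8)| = 6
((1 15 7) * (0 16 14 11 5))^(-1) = ((0 16 14 11 5)(1 15 7))^(-1) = (0 5 11 14 16)(1 7 15)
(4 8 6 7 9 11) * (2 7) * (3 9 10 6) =(2 7 10 6)(3 9 11 4 8) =[0, 1, 7, 9, 8, 5, 2, 10, 3, 11, 6, 4]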